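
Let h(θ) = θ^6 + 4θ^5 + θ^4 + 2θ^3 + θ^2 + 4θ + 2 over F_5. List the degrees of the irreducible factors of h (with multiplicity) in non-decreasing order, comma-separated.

1, 1, 2, 2

Roots in F_5: h(0) = 2; h(1) = 0 → root; h(2) = 3; h(3) = 4; h(4) = 0 → root.
Linear factors from roots: (θ + 4), (θ + 1).
Complete factorization: h(θ) = (θ + 1)·(θ + 4)·(θ^2 + θ + 1)·(θ^2 + 3θ + 3).
Factor degrees with multiplicity: 1 + 1 + 2 + 2 = 6.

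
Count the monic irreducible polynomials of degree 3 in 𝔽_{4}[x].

20

x^(4^3) − x is the product of all monic irreducibles of degree dividing 3; Möbius inversion gives N = (1/3) Σ μ(3/d)·4^d.
Divisors of 3: 1, 3; μ(3/d) for each: -1, 1.
Σ = − 4^1 + 4^3 = 60.
N = 60/3 = 20.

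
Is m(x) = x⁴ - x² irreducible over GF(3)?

No

Check for roots in GF(3): m(0) = 0 → root; m(1) = 0 → root; m(2) = 0 → root.
m(0) = 0, so (x) divides m(x); m is reducible.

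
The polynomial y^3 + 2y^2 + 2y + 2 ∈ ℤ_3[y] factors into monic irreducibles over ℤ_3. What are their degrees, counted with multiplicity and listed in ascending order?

3

Write f(y) = y^3 + 2y^2 + 2y + 2.
Roots in ℤ_3: f(0) = 2; f(1) = 1; f(2) = 1.
Complete factorization: f(y) = (y^3 + 2y^2 + 2y + 2).
Factor degrees with multiplicity: 3 = 3.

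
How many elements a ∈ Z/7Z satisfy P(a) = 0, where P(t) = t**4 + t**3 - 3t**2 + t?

Evaluate at each of the 7 elements of Z/7Z:
P(0) = 0 → root; P(1) = 0 → root; P(2) = 0 → root; P(3) = 0 → root; P(4) = 3; P(5) = 1; P(6) = 3.
Roots: {0, 1, 2, 3}.

4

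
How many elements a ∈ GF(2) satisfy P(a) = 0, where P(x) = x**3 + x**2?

Evaluate at each of the 2 elements of GF(2):
P(0) = 0 → root; P(1) = 0 → root.
Roots: {0, 1}.

2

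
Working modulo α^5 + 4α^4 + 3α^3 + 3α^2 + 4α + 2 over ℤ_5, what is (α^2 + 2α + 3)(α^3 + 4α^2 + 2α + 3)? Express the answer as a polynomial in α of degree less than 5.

Multiply in ℤ_5[α]: (α^2 + 2α + 3)·(α^3 + 4α^2 + 2α + 3) = α^5 + α^4 + 3α^3 + 4α^2 + 2α + 4.
Reduce using α^5 ≡ α^4 + 2α^3 + 2α^2 + α + 3 (mod α^5 + 4α^4 + 3α^3 + 3α^2 + 4α + 2).
Reduced: 2α^4 + α^2 + 3α + 2.

2α^4 + α^2 + 3α + 2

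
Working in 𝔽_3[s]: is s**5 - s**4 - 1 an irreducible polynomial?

Write f(s) = s**5 - s**4 - 1.
Check for roots in 𝔽_3: f(0) = 2; f(1) = 2; f(2) = 0 → root.
f(2) = 0, so (s − 2) divides f(s); f is reducible.

No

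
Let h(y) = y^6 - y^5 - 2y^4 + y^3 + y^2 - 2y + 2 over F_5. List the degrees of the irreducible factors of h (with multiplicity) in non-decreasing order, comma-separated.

Roots in F_5: h(0) = 2; h(1) = 0 → root; h(2) = 0 → root; h(3) = 1; h(4) = 4.
Linear factors from roots: (y - 1), (y - 2).
Complete factorization: h(y) = (y - 2)·(y - 1)·(y^2 - 2y - 2)·(y^2 - y + 2).
Factor degrees with multiplicity: 1 + 1 + 2 + 2 = 6.

1, 1, 2, 2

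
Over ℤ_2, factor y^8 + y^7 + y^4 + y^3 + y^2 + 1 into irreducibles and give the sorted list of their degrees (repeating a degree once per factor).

1, 1, 2, 4

Write h(y) = y^8 + y^7 + y^4 + y^3 + y^2 + 1.
Roots in ℤ_2: h(0) = 1; h(1) = 0 → root.
Linear factors from roots: (y + 1).
Complete factorization: h(y) = (y + 1)^2·(y^2 + y + 1)·(y^4 + y + 1).
Factor degrees with multiplicity: 1 + 1 + 2 + 4 = 8.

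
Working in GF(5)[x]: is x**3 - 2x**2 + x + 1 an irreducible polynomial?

Yes

Write g(x) = x**3 - 2x**2 + x + 1.
Check for roots in GF(5): g(0) = 1; g(1) = 1; g(2) = 3; g(3) = 3; g(4) = 2.
No roots. A degree-3 polynomial over a field with no linear factor is irreducible.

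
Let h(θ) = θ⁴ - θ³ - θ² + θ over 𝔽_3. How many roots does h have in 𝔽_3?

3

Evaluate at each of the 3 elements of 𝔽_3:
h(0) = 0 → root; h(1) = 0 → root; h(2) = 0 → root.
Roots: {0, 1, 2}.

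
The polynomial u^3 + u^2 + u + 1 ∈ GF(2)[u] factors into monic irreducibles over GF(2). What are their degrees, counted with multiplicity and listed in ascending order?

Write h(u) = u^3 + u^2 + u + 1.
Roots in GF(2): h(0) = 1; h(1) = 0 → root.
Linear factors from roots: (u + 1).
Complete factorization: h(u) = (u + 1)^3.
Factor degrees with multiplicity: 1 + 1 + 1 = 3.

1, 1, 1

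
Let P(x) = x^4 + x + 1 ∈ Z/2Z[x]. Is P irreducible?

Check for roots in Z/2Z: P(0) = 1; P(1) = 1.
No roots, so no linear factors.
Monic irreducibles of degree 2 over GF(2): x^2 + x + 1.
None of them divide P (all give nonzero remainder).
No irreducible factor of degree ≤ 2 exists, so P is irreducible over GF(2).

Yes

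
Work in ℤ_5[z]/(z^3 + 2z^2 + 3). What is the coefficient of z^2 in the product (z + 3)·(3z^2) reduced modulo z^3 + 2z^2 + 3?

3

Multiply in ℤ_5[z]: (z + 3)·(3z^2) = 3z^3 + 4z^2.
Reduce using z^3 ≡ 3z^2 + 2 (mod z^3 + 2z^2 + 3).
Reduced: 3z^2 + 1.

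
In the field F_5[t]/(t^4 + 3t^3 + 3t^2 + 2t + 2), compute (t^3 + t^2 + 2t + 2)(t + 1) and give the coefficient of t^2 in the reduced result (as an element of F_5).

0

Multiply in F_5[t]: (t^3 + t^2 + 2t + 2)·(t + 1) = t^4 + 2t^3 + 3t^2 + 4t + 2.
Reduce using t^4 ≡ 2t^3 + 2t^2 + 3t + 3 (mod t^4 + 3t^3 + 3t^2 + 2t + 2).
Reduced: 4t^3 + 2t.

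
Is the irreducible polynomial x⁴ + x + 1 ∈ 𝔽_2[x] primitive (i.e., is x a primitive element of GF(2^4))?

Write f(x) = x⁴ + x + 1.
|GF(2^4)^×| = 2^4 − 1 = 15. Prime factorization: 15 = 3·5.
f is primitive ⇔ x has order 15 in GF(2)[x]/(f), i.e. x^(15/q) ≠ 1 for each prime q | 15.
x^(5) mod f = x² + x.
x^(3) mod f = x³.
None equal 1, so x has full order 15; f is primitive.

Yes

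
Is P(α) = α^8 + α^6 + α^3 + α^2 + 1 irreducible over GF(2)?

Yes

Check for roots in GF(2): P(0) = 1; P(1) = 1.
No roots, so no linear factors.
Monic irreducibles of degree 2 over GF(2): α^2 + α + 1.
None of them divide P (all give nonzero remainder).
Monic irreducibles of degree 3 over GF(2): α^3 + α + 1, α^3 + α^2 + 1.
None of them divide P (all give nonzero remainder).
Monic irreducibles of degree 4 over GF(2): α^4 + α + 1, α^4 + α^3 + 1, α^4 + α^3 + α^2 + α + 1.
None of them divide P (all give nonzero remainder).
No irreducible factor of degree ≤ 4 exists, so P is irreducible over GF(2).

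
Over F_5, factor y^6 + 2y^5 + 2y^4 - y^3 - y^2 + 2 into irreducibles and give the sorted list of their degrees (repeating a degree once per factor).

Write g(y) = y^6 + 2y^5 + 2y^4 - y^3 - y^2 + 2.
Roots in F_5: g(0) = 2; g(1) = 0 → root; g(2) = 0 → root; g(3) = 3; g(4) = 3.
Linear factors from roots: (y - 1), (y - 2).
Complete factorization: g(y) = (y - 1)·(y - 2)^2·(y^3 + 2y^2 - y + 2).
Factor degrees with multiplicity: 1 + 1 + 1 + 3 = 6.

1, 1, 1, 3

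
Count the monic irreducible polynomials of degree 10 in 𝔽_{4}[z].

104754

Gauss's count: N_{4}(10) = (1/10) Σ_{d|10} μ(10/d)·4^d.
Divisors of 10: 1, 2, 5, 10; μ(10/d) for each: 1, -1, -1, 1.
Σ = 4^1 − 4^2 − 4^5 + 4^10 = 1047540.
N = 1047540/10 = 104754.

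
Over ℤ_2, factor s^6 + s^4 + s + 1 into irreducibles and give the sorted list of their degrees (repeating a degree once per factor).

1, 2, 3

Write h(s) = s^6 + s^4 + s + 1.
Roots in ℤ_2: h(0) = 1; h(1) = 0 → root.
Linear factors from roots: (s + 1).
Complete factorization: h(s) = (s + 1)·(s^2 + s + 1)·(s^3 + s + 1).
Factor degrees with multiplicity: 1 + 2 + 3 = 6.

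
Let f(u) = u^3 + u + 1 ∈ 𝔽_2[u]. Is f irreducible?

Yes

Check for roots in 𝔽_2: f(0) = 1; f(1) = 1.
No roots. A degree-3 polynomial over a field with no linear factor is irreducible.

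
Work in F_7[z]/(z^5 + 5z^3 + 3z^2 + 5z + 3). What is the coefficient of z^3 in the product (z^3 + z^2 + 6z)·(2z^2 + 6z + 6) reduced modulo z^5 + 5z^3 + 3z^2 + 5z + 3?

0

Multiply in F_7[z]: (z^3 + z^2 + 6z)·(2z^2 + 6z + 6) = 2z^5 + z^4 + 3z^3 + z.
Reduce using z^5 ≡ 2z^3 + 4z^2 + 2z + 4 (mod z^5 + 5z^3 + 3z^2 + 5z + 3).
Reduced: z^4 + z^2 + 5z + 1.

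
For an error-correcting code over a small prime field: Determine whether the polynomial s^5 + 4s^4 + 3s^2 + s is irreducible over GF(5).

Write m(s) = s^5 + 4s^4 + 3s^2 + s.
Check for roots in GF(5): m(0) = 0 → root; m(1) = 4; m(2) = 0 → root; m(3) = 2; m(4) = 0 → root.
m(0) = 0, so (s) divides m(s); m is reducible.

No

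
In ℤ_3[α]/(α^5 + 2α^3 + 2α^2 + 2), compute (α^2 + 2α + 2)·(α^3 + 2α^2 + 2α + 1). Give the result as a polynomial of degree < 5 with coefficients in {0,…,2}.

Multiply in ℤ_3[α]: (α^2 + 2α + 2)·(α^3 + 2α^2 + 2α + 1) = α^5 + α^4 + 2α^3 + 2.
Reduce using α^5 ≡ α^3 + α^2 + 1 (mod α^5 + 2α^3 + 2α^2 + 2).
Reduced: α^4 + α^2.

α^4 + α^2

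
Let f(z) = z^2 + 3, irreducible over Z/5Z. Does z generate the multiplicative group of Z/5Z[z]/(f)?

No

|GF(5^2)^×| = 5^2 − 1 = 24. Prime factorization: 24 = 2^3·3.
f is primitive ⇔ z has order 24 in GF(5)[z]/(f), i.e. z^(24/q) ≠ 1 for each prime q | 24.
z^(12) mod f = 4.
z^(8) mod f = 1
Since z^(8) = 1, the order of z divides 8 < 24; not primitive.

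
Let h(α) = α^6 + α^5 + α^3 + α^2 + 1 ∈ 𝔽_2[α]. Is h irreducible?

Yes

Check for roots in 𝔽_2: h(0) = 1; h(1) = 1.
No roots, so no linear factors.
Monic irreducibles of degree 2 over GF(2): α^2 + α + 1.
None of them divide h (all give nonzero remainder).
Monic irreducibles of degree 3 over GF(2): α^3 + α + 1, α^3 + α^2 + 1.
None of them divide h (all give nonzero remainder).
No irreducible factor of degree ≤ 3 exists, so h is irreducible over GF(2).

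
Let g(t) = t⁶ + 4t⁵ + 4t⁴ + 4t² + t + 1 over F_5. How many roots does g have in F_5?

4

Evaluate at each of the 5 elements of F_5:
g(0) = 1; g(1) = 0 → root; g(2) = 0 → root; g(3) = 0 → root; g(4) = 0 → root.
Roots: {1, 2, 3, 4}.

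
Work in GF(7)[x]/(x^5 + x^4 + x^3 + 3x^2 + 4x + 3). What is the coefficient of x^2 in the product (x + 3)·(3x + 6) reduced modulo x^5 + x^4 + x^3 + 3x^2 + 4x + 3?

3

Multiply in GF(7)[x]: (x + 3)·(3x + 6) = 3x^2 + x + 4.
Reduced: 3x^2 + x + 4.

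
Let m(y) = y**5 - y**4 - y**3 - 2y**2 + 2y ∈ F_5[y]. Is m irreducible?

Check for roots in F_5: m(0) = 0 → root; m(1) = 4; m(2) = 4; m(3) = 3; m(4) = 0 → root.
m(0) = 0, so (y) divides m(y); m is reducible.

No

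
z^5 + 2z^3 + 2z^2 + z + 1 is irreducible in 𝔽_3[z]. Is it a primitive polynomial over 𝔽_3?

Write f(z) = z^5 + 2z^3 + 2z^2 + z + 1.
|GF(3^5)^×| = 3^5 − 1 = 242. Prime factorization: 242 = 2·11^2.
f is primitive ⇔ z has order 242 in GF(3)[z]/(f), i.e. z^(242/q) ≠ 1 for each prime q | 242.
z^(121) mod f = 2.
z^(22) mod f = z^3 + z^2.
None equal 1, so z has full order 242; f is primitive.

Yes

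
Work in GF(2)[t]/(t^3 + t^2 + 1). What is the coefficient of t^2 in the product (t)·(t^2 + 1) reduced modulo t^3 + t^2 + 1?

Multiply in GF(2)[t]: (t)·(t^2 + 1) = t^3 + t.
Reduce using t^3 ≡ t^2 + 1 (mod t^3 + t^2 + 1).
Reduced: t^2 + t + 1.

1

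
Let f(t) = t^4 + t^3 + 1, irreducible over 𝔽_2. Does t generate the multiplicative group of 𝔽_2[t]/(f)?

Yes

|GF(2^4)^×| = 2^4 − 1 = 15. Prime factorization: 15 = 3·5.
f is primitive ⇔ t has order 15 in GF(2)[t]/(f), i.e. t^(15/q) ≠ 1 for each prime q | 15.
t^(5) mod f = t^3 + t + 1.
t^(3) mod f = t^3.
None equal 1, so t has full order 15; f is primitive.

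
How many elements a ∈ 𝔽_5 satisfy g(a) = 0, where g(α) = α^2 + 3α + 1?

Evaluate at each of the 5 elements of 𝔽_5:
g(0) = 1; g(1) = 0 → root; g(2) = 1; g(3) = 4; g(4) = 4.
Roots: {1}.

1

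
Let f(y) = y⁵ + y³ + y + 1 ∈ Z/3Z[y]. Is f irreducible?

Yes

Check for roots in Z/3Z: f(0) = 1; f(1) = 1; f(2) = 1.
No roots, so no linear factors.
Monic irreducibles of degree 2 over GF(3): y² + 1, y² + y - 1, y² - y - 1.
None of them divide f (all give nonzero remainder).
No irreducible factor of degree ≤ 2 exists, so f is irreducible over GF(3).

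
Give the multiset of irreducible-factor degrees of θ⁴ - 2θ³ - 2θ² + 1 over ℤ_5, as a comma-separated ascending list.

1, 3

Write f(θ) = θ⁴ - 2θ³ - 2θ² + 1.
Roots in ℤ_5: f(0) = 1; f(1) = 3; f(2) = 3; f(3) = 0 → root; f(4) = 2.
Linear factors from roots: (θ + 2).
Complete factorization: f(θ) = (θ + 2)·(θ³ + θ² + θ - 2).
Factor degrees with multiplicity: 1 + 3 = 4.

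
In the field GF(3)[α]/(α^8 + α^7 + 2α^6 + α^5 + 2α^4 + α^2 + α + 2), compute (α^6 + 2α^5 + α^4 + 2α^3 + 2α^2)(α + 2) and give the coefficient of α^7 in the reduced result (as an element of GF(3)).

Multiply in GF(3)[α]: (α^6 + 2α^5 + α^4 + 2α^3 + 2α^2)·(α + 2) = α^7 + α^6 + 2α^5 + α^4 + α^2.
Reduced: α^7 + α^6 + 2α^5 + α^4 + α^2.

1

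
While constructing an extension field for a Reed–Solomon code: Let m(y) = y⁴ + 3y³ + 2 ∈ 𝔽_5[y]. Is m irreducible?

Check for roots in 𝔽_5: m(0) = 2; m(1) = 1; m(2) = 2; m(3) = 4; m(4) = 0 → root.
m(4) = 0, so (y − 4) divides m(y); m is reducible.

No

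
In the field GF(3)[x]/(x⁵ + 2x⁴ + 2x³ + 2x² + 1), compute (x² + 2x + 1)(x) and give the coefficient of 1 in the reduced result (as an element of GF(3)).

0

Multiply in GF(3)[x]: (x² + 2x + 1)·(x) = x³ + 2x² + x.
Reduced: x³ + 2x² + x.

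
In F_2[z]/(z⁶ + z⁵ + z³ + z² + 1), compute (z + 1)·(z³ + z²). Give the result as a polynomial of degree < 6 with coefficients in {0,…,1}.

Multiply in F_2[z]: (z + 1)·(z³ + z²) = z⁴ + z².
Reduced: z⁴ + z².

z^4 + z^2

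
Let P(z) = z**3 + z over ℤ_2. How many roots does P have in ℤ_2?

Evaluate at each of the 2 elements of ℤ_2:
P(0) = 0 → root; P(1) = 0 → root.
Roots: {0, 1}.

2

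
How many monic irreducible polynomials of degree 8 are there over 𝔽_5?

48750

By the necklace-counting formula, N_5(8) = (1/8) Σ_{d|8} μ(8/d)·5^d.
Divisors of 8: 1, 2, 4, 8; μ(8/d) for each: 0, 0, -1, 1.
Σ = − 5^4 + 5^8 = 390000.
N = 390000/8 = 48750.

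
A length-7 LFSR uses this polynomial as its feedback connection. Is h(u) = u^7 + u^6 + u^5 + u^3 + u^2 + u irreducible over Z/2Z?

No

Check for roots in Z/2Z: h(0) = 0 → root; h(1) = 0 → root.
h(0) = 0, so (u) divides h(u); h is reducible.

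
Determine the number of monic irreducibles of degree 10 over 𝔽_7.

28245840

Gauss's count: N_{7}(10) = (1/10) Σ_{d|10} μ(10/d)·7^d.
Divisors of 10: 1, 2, 5, 10; μ(10/d) for each: 1, -1, -1, 1.
Σ = 7^1 − 7^2 − 7^5 + 7^10 = 282458400.
N = 282458400/10 = 28245840.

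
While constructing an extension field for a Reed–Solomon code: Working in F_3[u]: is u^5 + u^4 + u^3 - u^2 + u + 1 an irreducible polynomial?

Write h(u) = u^5 + u^4 + u^3 - u^2 + u + 1.
Check for roots in F_3: h(0) = 1; h(1) = 1; h(2) = 1.
No roots, so no linear factors.
Monic irreducibles of degree 2 over GF(3): u^2 + 1, u^2 + u - 1, u^2 - u - 1.
None of them divide h (all give nonzero remainder).
No irreducible factor of degree ≤ 2 exists, so h is irreducible over GF(3).

Yes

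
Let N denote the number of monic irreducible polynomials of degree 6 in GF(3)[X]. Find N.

By the necklace-counting formula, N_3(6) = (1/6) Σ_{d|6} μ(6/d)·3^d.
Divisors of 6: 1, 2, 3, 6; μ(6/d) for each: 1, -1, -1, 1.
Σ = 3^1 − 3^2 − 3^3 + 3^6 = 696.
N = 696/6 = 116.

116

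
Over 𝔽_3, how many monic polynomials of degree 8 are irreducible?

810

The number of monic irreducibles of degree 8 over GF(3) is (1/8)·Σ_{d∣8} μ(8/d) 3^d.
Divisors of 8: 1, 2, 4, 8; μ(8/d) for each: 0, 0, -1, 1.
Σ = − 3^4 + 3^8 = 6480.
N = 6480/8 = 810.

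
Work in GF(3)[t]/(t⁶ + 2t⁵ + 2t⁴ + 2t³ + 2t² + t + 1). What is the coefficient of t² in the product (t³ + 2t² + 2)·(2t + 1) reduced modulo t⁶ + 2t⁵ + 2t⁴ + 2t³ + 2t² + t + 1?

2

Multiply in GF(3)[t]: (t³ + 2t² + 2)·(2t + 1) = 2t⁴ + 2t³ + 2t² + t + 2.
Reduced: 2t⁴ + 2t³ + 2t² + t + 2.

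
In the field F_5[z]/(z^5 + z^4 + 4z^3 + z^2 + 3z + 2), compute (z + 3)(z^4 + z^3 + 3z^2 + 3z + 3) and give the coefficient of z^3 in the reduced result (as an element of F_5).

Multiply in F_5[z]: (z + 3)·(z^4 + z^3 + 3z^2 + 3z + 3) = z^5 + 4z^4 + z^3 + 2z^2 + 2z + 4.
Reduce using z^5 ≡ 4z^4 + z^3 + 4z^2 + 2z + 3 (mod z^5 + z^4 + 4z^3 + z^2 + 3z + 2).
Reduced: 3z^4 + 2z^3 + z^2 + 4z + 2.

2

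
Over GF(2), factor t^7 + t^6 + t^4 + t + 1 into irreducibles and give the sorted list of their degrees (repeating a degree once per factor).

Write f(t) = t^7 + t^6 + t^4 + t + 1.
Roots in GF(2): f(0) = 1; f(1) = 1.
Complete factorization: f(t) = (t^7 + t^6 + t^4 + t + 1).
Factor degrees with multiplicity: 7 = 7.

7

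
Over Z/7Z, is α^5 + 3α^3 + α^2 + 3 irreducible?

No

Write h(α) = α^5 + 3α^3 + α^2 + 3.
Check for roots in Z/7Z: h(0) = 3; h(1) = 1; h(2) = 0 → root; h(3) = 0 → root; h(4) = 3; h(5) = 0 → root; h(6) = 0 → root.
h(2) = 0, so (α − 2) divides h(α); h is reducible.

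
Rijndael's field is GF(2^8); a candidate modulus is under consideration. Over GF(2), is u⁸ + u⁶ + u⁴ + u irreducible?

Write f(u) = u⁸ + u⁶ + u⁴ + u.
Check for roots in GF(2): f(0) = 0 → root; f(1) = 0 → root.
f(0) = 0, so (u) divides f(u); f is reducible.

No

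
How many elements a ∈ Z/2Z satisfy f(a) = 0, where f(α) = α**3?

1

Evaluate at each of the 2 elements of Z/2Z:
f(0) = 0 → root; f(1) = 1.
Roots: {0}.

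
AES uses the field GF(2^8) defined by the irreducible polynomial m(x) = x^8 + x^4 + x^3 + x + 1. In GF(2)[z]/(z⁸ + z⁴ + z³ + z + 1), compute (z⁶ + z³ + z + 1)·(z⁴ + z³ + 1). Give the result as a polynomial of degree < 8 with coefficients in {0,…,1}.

z^7 + z^6 + z^5 + z^4 + z^3 + 1

Multiply in GF(2)[z]: (z⁶ + z³ + z + 1)·(z⁴ + z³ + 1) = z¹⁰ + z⁹ + z⁷ + z⁵ + z + 1.
Reduce using z⁸ ≡ z⁴ + z³ + z + 1 (mod z⁸ + z⁴ + z³ + z + 1).
Reduced: z⁷ + z⁶ + z⁵ + z⁴ + z³ + 1.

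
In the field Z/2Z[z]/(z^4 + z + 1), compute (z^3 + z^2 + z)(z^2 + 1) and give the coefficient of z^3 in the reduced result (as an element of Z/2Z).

Multiply in Z/2Z[z]: (z^3 + z^2 + z)·(z^2 + 1) = z^5 + z^4 + z^2 + z.
Reduce using z^4 ≡ z + 1 (mod z^4 + z + 1).
Reduced: z + 1.

0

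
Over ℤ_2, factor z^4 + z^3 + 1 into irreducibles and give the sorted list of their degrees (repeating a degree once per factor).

4

Write h(z) = z^4 + z^3 + 1.
Roots in ℤ_2: h(0) = 1; h(1) = 1.
Complete factorization: h(z) = (z^4 + z^3 + 1).
Factor degrees with multiplicity: 4 = 4.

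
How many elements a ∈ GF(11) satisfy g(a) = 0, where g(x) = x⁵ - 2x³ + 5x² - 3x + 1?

Evaluate at each of the 11 elements of GF(11):
g(0) = 1; g(1) = 2; g(2) = 9; g(3) = 6; g(4) = 8; g(5) = 5; g(6) = 5; g(7) = 0 → root; g(8) = 9; g(9) = 0 → root; g(10) = 10.
Roots: {7, 9}.

2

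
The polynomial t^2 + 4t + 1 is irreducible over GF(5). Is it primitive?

Write f(t) = t^2 + 4t + 1.
|GF(5^2)^×| = 5^2 − 1 = 24. Prime factorization: 24 = 2^3·3.
f is primitive ⇔ t has order 24 in GF(5)[t]/(f), i.e. t^(24/q) ≠ 1 for each prime q | 24.
t^(12) mod f = 1
t^(8) mod f = t + 4.
Since t^(12) = 1, the order of t divides 12 < 24; not primitive.

No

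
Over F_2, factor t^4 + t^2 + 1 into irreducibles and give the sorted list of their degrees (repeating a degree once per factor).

Write g(t) = t^4 + t^2 + 1.
Roots in F_2: g(0) = 1; g(1) = 1.
Complete factorization: g(t) = (t^2 + t + 1)^2.
Factor degrees with multiplicity: 2 + 2 = 4.

2, 2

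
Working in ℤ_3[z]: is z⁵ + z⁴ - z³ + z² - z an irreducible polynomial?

Write m(z) = z⁵ + z⁴ - z³ + z² - z.
Check for roots in ℤ_3: m(0) = 0 → root; m(1) = 1; m(2) = 0 → root.
m(0) = 0, so (z) divides m(z); m is reducible.

No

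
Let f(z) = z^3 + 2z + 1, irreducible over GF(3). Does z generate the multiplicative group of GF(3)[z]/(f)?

|GF(3^3)^×| = 3^3 − 1 = 26. Prime factorization: 26 = 2·13.
f is primitive ⇔ z has order 26 in GF(3)[z]/(f), i.e. z^(26/q) ≠ 1 for each prime q | 26.
z^(13) mod f = 2.
z^(2) mod f = z^2.
None equal 1, so z has full order 26; f is primitive.

Yes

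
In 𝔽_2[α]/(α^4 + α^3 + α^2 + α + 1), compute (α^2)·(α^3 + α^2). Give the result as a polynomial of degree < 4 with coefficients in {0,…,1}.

Multiply in 𝔽_2[α]: (α^2)·(α^3 + α^2) = α^5 + α^4.
Reduce using α^4 ≡ α^3 + α^2 + α + 1 (mod α^4 + α^3 + α^2 + α + 1).
Reduced: α^3 + α^2 + α.

α^3 + α^2 + α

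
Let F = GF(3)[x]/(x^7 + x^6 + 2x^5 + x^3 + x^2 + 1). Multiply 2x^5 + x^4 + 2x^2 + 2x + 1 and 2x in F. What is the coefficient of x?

Multiply in GF(3)[x]: (2x^5 + x^4 + 2x^2 + 2x + 1)·(2x) = x^6 + 2x^5 + x^3 + x^2 + 2x.
Reduced: x^6 + 2x^5 + x^3 + x^2 + 2x.

2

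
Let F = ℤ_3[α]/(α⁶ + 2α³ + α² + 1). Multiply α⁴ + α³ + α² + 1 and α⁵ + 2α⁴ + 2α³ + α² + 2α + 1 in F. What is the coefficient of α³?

Multiply in ℤ_3[α]: (α⁴ + α³ + α² + 1)·(α⁵ + 2α⁴ + 2α³ + α² + 2α + 1) = α⁹ + 2α⁷ + 2α⁶ + 2α³ + 2α² + 2α + 1.
Reduce using α⁶ ≡ α³ + 2α² + 2 (mod α⁶ + 2α³ + α² + 1).
Reduced: 2α⁵ + 2α⁴ + 2α³ + 2α² + 1.

2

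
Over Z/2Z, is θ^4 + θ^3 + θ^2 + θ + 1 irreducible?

Yes

Write P(θ) = θ^4 + θ^3 + θ^2 + θ + 1.
Check for roots in Z/2Z: P(0) = 1; P(1) = 1.
No roots, so no linear factors.
Monic irreducibles of degree 2 over GF(2): θ^2 + θ + 1.
None of them divide P (all give nonzero remainder).
No irreducible factor of degree ≤ 2 exists, so P is irreducible over GF(2).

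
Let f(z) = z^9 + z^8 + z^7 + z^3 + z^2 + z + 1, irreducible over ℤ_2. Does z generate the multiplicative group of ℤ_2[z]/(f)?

|GF(2^9)^×| = 2^9 − 1 = 511. Prime factorization: 511 = 7·73.
f is primitive ⇔ z has order 511 in GF(2)[z]/(f), i.e. z^(511/q) ≠ 1 for each prime q | 511.
z^(73) mod f = z^7 + z^6 + z^5 + z^4 + z^3.
z^(7) mod f = z^7.
None equal 1, so z has full order 511; f is primitive.

Yes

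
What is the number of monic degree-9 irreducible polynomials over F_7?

4483696

By the necklace-counting formula, N_7(9) = (1/9) Σ_{d|9} μ(9/d)·7^d.
Divisors of 9: 1, 3, 9; μ(9/d) for each: 0, -1, 1.
Σ = − 7^3 + 7^9 = 40353264.
N = 40353264/9 = 4483696.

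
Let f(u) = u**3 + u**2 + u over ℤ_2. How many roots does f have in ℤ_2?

Evaluate at each of the 2 elements of ℤ_2:
f(0) = 0 → root; f(1) = 1.
Roots: {0}.

1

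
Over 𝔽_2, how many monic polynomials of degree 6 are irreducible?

9

Gauss's count: N_{2}(6) = (1/6) Σ_{d|6} μ(6/d)·2^d.
Divisors of 6: 1, 2, 3, 6; μ(6/d) for each: 1, -1, -1, 1.
Σ = 2^1 − 2^2 − 2^3 + 2^6 = 54.
N = 54/6 = 9.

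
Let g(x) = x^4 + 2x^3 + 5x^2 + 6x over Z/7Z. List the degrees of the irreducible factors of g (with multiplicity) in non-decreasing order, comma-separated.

Linear factors from roots: (x), (x + 6).
Complete factorization: g(x) = (x)·(x + 6)·(x^2 + 3x + 1).
Factor degrees with multiplicity: 1 + 1 + 2 = 4.

1, 1, 2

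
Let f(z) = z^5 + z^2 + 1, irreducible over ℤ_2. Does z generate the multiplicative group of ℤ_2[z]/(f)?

|GF(2^5)^×| = 2^5 − 1 = 31. Prime factorization: 31 = 31.
f is primitive ⇔ z has order 31 in GF(2)[z]/(f), i.e. z^(31/q) ≠ 1 for each prime q | 31.
z^(1) mod f = z.
None equal 1, so z has full order 31; f is primitive.

Yes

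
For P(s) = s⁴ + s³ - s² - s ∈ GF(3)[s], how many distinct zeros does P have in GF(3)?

Evaluate at each of the 3 elements of GF(3):
P(0) = 0 → root; P(1) = 0 → root; P(2) = 0 → root.
Roots: {0, 1, 2}.

3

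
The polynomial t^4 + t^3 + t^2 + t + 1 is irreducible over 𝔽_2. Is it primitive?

Write f(t) = t^4 + t^3 + t^2 + t + 1.
|GF(2^4)^×| = 2^4 − 1 = 15. Prime factorization: 15 = 3·5.
f is primitive ⇔ t has order 15 in GF(2)[t]/(f), i.e. t^(15/q) ≠ 1 for each prime q | 15.
t^(5) mod f = 1
t^(3) mod f = t^3.
Since t^(5) = 1, the order of t divides 5 < 15; not primitive.

No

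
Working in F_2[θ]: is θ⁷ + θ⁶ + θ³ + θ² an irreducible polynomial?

No

Write h(θ) = θ⁷ + θ⁶ + θ³ + θ².
Check for roots in F_2: h(0) = 0 → root; h(1) = 0 → root.
h(0) = 0, so (θ) divides h(θ); h is reducible.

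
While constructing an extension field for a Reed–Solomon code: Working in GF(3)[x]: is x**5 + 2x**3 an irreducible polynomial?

No

Write f(x) = x**5 + 2x**3.
Check for roots in GF(3): f(0) = 0 → root; f(1) = 0 → root; f(2) = 0 → root.
f(0) = 0, so (x) divides f(x); f is reducible.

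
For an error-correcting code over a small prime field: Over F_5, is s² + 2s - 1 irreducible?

Write g(s) = s² + 2s - 1.
Check for roots in F_5: g(0) = 4; g(1) = 2; g(2) = 2; g(3) = 4; g(4) = 3.
No roots. A degree-2 polynomial over a field with no linear factor is irreducible.

Yes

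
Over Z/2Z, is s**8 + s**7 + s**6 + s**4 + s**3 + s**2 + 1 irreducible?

Write g(s) = s**8 + s**7 + s**6 + s**4 + s**3 + s**2 + 1.
Check for roots in Z/2Z: g(0) = 1; g(1) = 1.
No roots, so no linear factors.
Monic irreducibles of degree 2 over GF(2): s**2 + s + 1.
None of them divide g (all give nonzero remainder).
Monic irreducibles of degree 3 over GF(2): s**3 + s + 1, s**3 + s**2 + 1.
None of them divide g (all give nonzero remainder).
Monic irreducibles of degree 4 over GF(2): s**4 + s + 1, s**4 + s**3 + 1, s**4 + s**3 + s**2 + s + 1.
None of them divide g (all give nonzero remainder).
No irreducible factor of degree ≤ 4 exists, so g is irreducible over GF(2).

Yes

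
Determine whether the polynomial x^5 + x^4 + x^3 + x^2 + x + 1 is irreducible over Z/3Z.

No

Write m(x) = x^5 + x^4 + x^3 + x^2 + x + 1.
Check for roots in Z/3Z: m(0) = 1; m(1) = 0 → root; m(2) = 0 → root.
m(1) = 0, so (x − 1) divides m(x); m is reducible.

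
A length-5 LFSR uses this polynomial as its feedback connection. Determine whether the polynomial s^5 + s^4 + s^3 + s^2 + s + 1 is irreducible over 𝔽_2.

Write g(s) = s^5 + s^4 + s^3 + s^2 + s + 1.
Check for roots in 𝔽_2: g(0) = 1; g(1) = 0 → root.
g(1) = 0, so (s − 1) divides g(s); g is reducible.

No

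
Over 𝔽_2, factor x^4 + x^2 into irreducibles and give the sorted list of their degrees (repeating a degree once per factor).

Write g(x) = x^4 + x^2.
Roots in 𝔽_2: g(0) = 0 → root; g(1) = 0 → root.
Linear factors from roots: (x), (x + 1).
Complete factorization: g(x) = (x)^2·(x + 1)^2.
Factor degrees with multiplicity: 1 + 1 + 1 + 1 = 4.

1, 1, 1, 1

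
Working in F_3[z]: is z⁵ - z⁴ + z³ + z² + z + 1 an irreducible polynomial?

Write P(z) = z⁵ - z⁴ + z³ + z² + z + 1.
Check for roots in F_3: P(0) = 1; P(1) = 1; P(2) = 1.
No roots, so no linear factors.
Monic irreducibles of degree 2 over GF(3): z² + 1, z² + z - 1, z² - z - 1.
None of them divide P (all give nonzero remainder).
No irreducible factor of degree ≤ 2 exists, so P is irreducible over GF(3).

Yes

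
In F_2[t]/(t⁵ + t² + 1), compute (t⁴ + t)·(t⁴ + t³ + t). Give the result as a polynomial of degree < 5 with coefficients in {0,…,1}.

t^3 + t^2 + 1

Multiply in F_2[t]: (t⁴ + t)·(t⁴ + t³ + t) = t⁸ + t⁷ + t⁴ + t².
Reduce using t⁵ ≡ t² + 1 (mod t⁵ + t² + 1).
Reduced: t³ + t² + 1.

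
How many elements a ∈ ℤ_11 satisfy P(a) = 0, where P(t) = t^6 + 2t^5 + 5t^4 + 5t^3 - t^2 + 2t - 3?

5

Evaluate at each of the 11 elements of ℤ_11:
P(0) = 8; P(1) = 0 → root; P(2) = 3; P(3) = 0 → root; P(4) = 0 → root; P(5) = 10; P(6) = 1; P(7) = 0 → root; P(8) = 0 → root; P(9) = 7; P(10) = 4.
Roots: {1, 3, 4, 7, 8}.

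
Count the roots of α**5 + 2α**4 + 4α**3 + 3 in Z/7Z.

Write g(α) = α**5 + 2α**4 + 4α**3 + 3.
Evaluate at each of the 7 elements of Z/7Z:
g(0) = 3; g(1) = 3; g(2) = 1; g(3) = 5; g(4) = 3; g(5) = 6; g(6) = 0 → root.
Roots: {6}.

1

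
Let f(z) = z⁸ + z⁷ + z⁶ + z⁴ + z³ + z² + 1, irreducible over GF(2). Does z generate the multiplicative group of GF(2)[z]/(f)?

|GF(2^8)^×| = 2^8 − 1 = 255. Prime factorization: 255 = 3·5·17.
f is primitive ⇔ z has order 255 in GF(2)[z]/(f), i.e. z^(255/q) ≠ 1 for each prime q | 255.
z^(85) mod f = 1
z^(51) mod f = z⁶ + z³.
z^(15) mod f = z⁷ + z⁶ + z⁴ + z³ + z² + z.
Since z^(85) = 1, the order of z divides 85 < 255; not primitive.

No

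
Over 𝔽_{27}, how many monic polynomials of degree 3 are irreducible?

6552

By the necklace-counting formula, N_27(3) = (1/3) Σ_{d|3} μ(3/d)·27^d.
Divisors of 3: 1, 3; μ(3/d) for each: -1, 1.
Σ = − 27^1 + 27^3 = 19656.
N = 19656/3 = 6552.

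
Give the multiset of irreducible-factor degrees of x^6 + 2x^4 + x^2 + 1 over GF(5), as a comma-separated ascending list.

Write h(x) = x^6 + 2x^4 + x^2 + 1.
Roots in GF(5): h(0) = 1; h(1) = 0 → root; h(2) = 1; h(3) = 1; h(4) = 0 → root.
Linear factors from roots: (x - 1), (x + 1).
Complete factorization: h(x) = (x + 1)·(x - 1)·(x^2 + x + 2)·(x^2 - x + 2).
Factor degrees with multiplicity: 1 + 1 + 2 + 2 = 6.

1, 1, 2, 2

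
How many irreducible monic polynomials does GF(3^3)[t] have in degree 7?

1494336168

x^(27^7) − x is the product of all monic irreducibles of degree dividing 7; Möbius inversion gives N = (1/7) Σ μ(7/d)·27^d.
Divisors of 7: 1, 7; μ(7/d) for each: -1, 1.
Σ = − 27^1 + 27^7 = 10460353176.
N = 10460353176/7 = 1494336168.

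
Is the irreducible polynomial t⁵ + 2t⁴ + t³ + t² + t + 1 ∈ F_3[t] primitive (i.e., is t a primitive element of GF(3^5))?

Yes

Write f(t) = t⁵ + 2t⁴ + t³ + t² + t + 1.
|GF(3^5)^×| = 3^5 − 1 = 242. Prime factorization: 242 = 2·11^2.
f is primitive ⇔ t has order 242 in GF(3)[t]/(f), i.e. t^(242/q) ≠ 1 for each prime q | 242.
t^(121) mod f = 2.
t^(22) mod f = 2t⁴ + t³ + 2.
None equal 1, so t has full order 242; f is primitive.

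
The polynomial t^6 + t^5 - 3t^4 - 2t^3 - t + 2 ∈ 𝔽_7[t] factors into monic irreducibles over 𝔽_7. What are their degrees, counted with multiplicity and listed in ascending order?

6

Write h(t) = t^6 + t^5 - 3t^4 - 2t^3 - t + 2.
Complete factorization: h(t) = (t^6 + t^5 - 3t^4 - 2t^3 - t + 2).
Factor degrees with multiplicity: 6 = 6.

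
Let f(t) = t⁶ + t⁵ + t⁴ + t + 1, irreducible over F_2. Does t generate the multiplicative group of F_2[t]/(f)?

Yes

|GF(2^6)^×| = 2^6 − 1 = 63. Prime factorization: 63 = 3^2·7.
f is primitive ⇔ t has order 63 in GF(2)[t]/(f), i.e. t^(63/q) ≠ 1 for each prime q | 63.
t^(21) mod f = t⁴ + t³ + 1.
t^(9) mod f = t⁵ + t² + t + 1.
None equal 1, so t has full order 63; f is primitive.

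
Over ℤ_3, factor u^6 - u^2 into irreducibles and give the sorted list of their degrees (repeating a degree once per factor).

1, 1, 1, 1, 2

Write g(u) = u^6 - u^2.
Roots in ℤ_3: g(0) = 0 → root; g(1) = 0 → root; g(2) = 0 → root.
Linear factors from roots: (u), (u - 1), (u + 1).
Complete factorization: g(u) = (u + 1)·(u - 1)·(u)^2·(u^2 + 1).
Factor degrees with multiplicity: 1 + 1 + 1 + 1 + 2 = 6.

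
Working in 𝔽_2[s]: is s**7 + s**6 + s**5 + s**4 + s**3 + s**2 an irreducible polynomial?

No

Write P(s) = s**7 + s**6 + s**5 + s**4 + s**3 + s**2.
Check for roots in 𝔽_2: P(0) = 0 → root; P(1) = 0 → root.
P(0) = 0, so (s) divides P(s); P is reducible.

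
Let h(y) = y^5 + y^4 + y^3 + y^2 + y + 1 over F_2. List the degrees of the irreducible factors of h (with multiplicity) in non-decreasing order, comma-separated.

1, 2, 2

Roots in F_2: h(0) = 1; h(1) = 0 → root.
Linear factors from roots: (y + 1).
Complete factorization: h(y) = (y + 1)·(y^2 + y + 1)^2.
Factor degrees with multiplicity: 1 + 2 + 2 = 5.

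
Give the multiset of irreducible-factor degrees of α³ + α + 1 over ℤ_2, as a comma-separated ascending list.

3

Write f(α) = α³ + α + 1.
Roots in ℤ_2: f(0) = 1; f(1) = 1.
Complete factorization: f(α) = (α³ + α + 1).
Factor degrees with multiplicity: 3 = 3.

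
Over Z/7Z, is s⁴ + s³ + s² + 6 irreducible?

Write P(s) = s⁴ + s³ + s² + 6.
Check for roots in Z/7Z: P(0) = 6; P(1) = 2; P(2) = 6; P(3) = 4; P(4) = 6; P(5) = 4; P(6) = 0 → root.
P(6) = 0, so (s − 6) divides P(s); P is reducible.

No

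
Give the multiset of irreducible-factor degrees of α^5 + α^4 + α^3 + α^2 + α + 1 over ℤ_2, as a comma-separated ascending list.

Write h(α) = α^5 + α^4 + α^3 + α^2 + α + 1.
Roots in ℤ_2: h(0) = 1; h(1) = 0 → root.
Linear factors from roots: (α + 1).
Complete factorization: h(α) = (α + 1)·(α^2 + α + 1)^2.
Factor degrees with multiplicity: 1 + 2 + 2 = 5.

1, 2, 2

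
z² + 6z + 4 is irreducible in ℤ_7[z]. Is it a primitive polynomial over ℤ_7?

No

Write f(z) = z² + 6z + 4.
|GF(7^2)^×| = 7^2 − 1 = 48. Prime factorization: 48 = 2^4·3.
f is primitive ⇔ z has order 48 in GF(7)[z]/(f), i.e. z^(48/q) ≠ 1 for each prime q | 48.
z^(24) mod f = 1
z^(16) mod f = 2.
Since z^(24) = 1, the order of z divides 24 < 48; not primitive.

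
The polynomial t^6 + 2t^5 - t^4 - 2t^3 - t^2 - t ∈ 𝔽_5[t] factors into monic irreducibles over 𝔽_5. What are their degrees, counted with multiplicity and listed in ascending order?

Write h(t) = t^6 + 2t^5 - t^4 - 2t^3 - t^2 - t.
Roots in 𝔽_5: h(0) = 0 → root; h(1) = 3; h(2) = 0 → root; h(3) = 3; h(4) = 0 → root.
Linear factors from roots: (t), (t - 2), (t + 1).
Complete factorization: h(t) = (t)·(t + 1)·(t - 2)·(t^3 - 2t^2 - t - 2).
Factor degrees with multiplicity: 1 + 1 + 1 + 3 = 6.

1, 1, 1, 3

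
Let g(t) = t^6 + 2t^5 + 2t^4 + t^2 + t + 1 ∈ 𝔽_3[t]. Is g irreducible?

Check for roots in 𝔽_3: g(0) = 1; g(1) = 2; g(2) = 2.
No roots, so no linear factors.
Monic irreducibles of degree 2 over GF(3): t^2 + 1, t^2 + t + 2, t^2 + 2t + 2.
None of them divide g (all give nonzero remainder).
Degree-3 irreducible divisors: test the 8 monic irreducibles of degree 3 over GF(3).
None of them divide g (all give nonzero remainder).
No irreducible factor of degree ≤ 3 exists, so g is irreducible over GF(3).

Yes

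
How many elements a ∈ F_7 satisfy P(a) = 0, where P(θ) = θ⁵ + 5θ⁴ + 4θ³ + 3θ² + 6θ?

Evaluate at each of the 7 elements of F_7:
P(0) = 0 → root; P(1) = 5; P(2) = 0 → root; P(3) = 3; P(4) = 0 → root; P(5) = 2; P(6) = 4.
Roots: {0, 2, 4}.

3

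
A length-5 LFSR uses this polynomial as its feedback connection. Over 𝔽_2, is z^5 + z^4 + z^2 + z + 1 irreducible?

Write g(z) = z^5 + z^4 + z^2 + z + 1.
Check for roots in 𝔽_2: g(0) = 1; g(1) = 1.
No roots, so no linear factors.
Monic irreducibles of degree 2 over GF(2): z^2 + z + 1.
None of them divide g (all give nonzero remainder).
No irreducible factor of degree ≤ 2 exists, so g is irreducible over GF(2).

Yes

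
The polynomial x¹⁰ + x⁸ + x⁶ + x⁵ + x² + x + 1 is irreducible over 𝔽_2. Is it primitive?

Write f(x) = x¹⁰ + x⁸ + x⁶ + x⁵ + x² + x + 1.
|GF(2^10)^×| = 2^10 − 1 = 1023. Prime factorization: 1023 = 3·11·31.
f is primitive ⇔ x has order 1023 in GF(2)[x]/(f), i.e. x^(1023/q) ≠ 1 for each prime q | 1023.
x^(341) mod f = 1
x^(93) mod f = x⁹ + x⁸ + x⁶ + x³ + x² + x.
x^(33) mod f = x⁹ + x⁷ + x.
Since x^(341) = 1, the order of x divides 341 < 1023; not primitive.

No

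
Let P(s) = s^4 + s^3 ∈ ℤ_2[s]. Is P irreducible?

Check for roots in ℤ_2: P(0) = 0 → root; P(1) = 0 → root.
P(0) = 0, so (s) divides P(s); P is reducible.

No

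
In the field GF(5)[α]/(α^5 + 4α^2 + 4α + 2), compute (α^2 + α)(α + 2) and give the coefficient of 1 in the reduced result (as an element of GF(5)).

0

Multiply in GF(5)[α]: (α^2 + α)·(α + 2) = α^3 + 3α^2 + 2α.
Reduced: α^3 + 3α^2 + 2α.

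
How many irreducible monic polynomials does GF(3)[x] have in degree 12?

44220

The number of monic irreducibles of degree 12 over GF(3) is (1/12)·Σ_{d∣12} μ(12/d) 3^d.
Divisors of 12: 1, 2, 3, 4, 6, 12; μ(12/d) for each: 0, 1, 0, -1, -1, 1.
Σ = 3^2 − 3^4 − 3^6 + 3^12 = 530640.
N = 530640/12 = 44220.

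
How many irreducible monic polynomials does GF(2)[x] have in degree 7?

18

By the necklace-counting formula, N_2(7) = (1/7) Σ_{d|7} μ(7/d)·2^d.
Divisors of 7: 1, 7; μ(7/d) for each: -1, 1.
Σ = − 2^1 + 2^7 = 126.
N = 126/7 = 18.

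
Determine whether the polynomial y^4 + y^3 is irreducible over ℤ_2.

Write f(y) = y^4 + y^3.
Check for roots in ℤ_2: f(0) = 0 → root; f(1) = 0 → root.
f(0) = 0, so (y) divides f(y); f is reducible.

No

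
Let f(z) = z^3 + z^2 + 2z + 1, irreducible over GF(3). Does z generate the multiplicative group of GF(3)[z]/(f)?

Yes

|GF(3^3)^×| = 3^3 − 1 = 26. Prime factorization: 26 = 2·13.
f is primitive ⇔ z has order 26 in GF(3)[z]/(f), i.e. z^(26/q) ≠ 1 for each prime q | 26.
z^(13) mod f = 2.
z^(2) mod f = z^2.
None equal 1, so z has full order 26; f is primitive.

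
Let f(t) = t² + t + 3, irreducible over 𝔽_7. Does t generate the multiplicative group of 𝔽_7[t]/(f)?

|GF(7^2)^×| = 7^2 − 1 = 48. Prime factorization: 48 = 2^4·3.
f is primitive ⇔ t has order 48 in GF(7)[t]/(f), i.e. t^(48/q) ≠ 1 for each prime q | 48.
t^(24) mod f = 6.
t^(16) mod f = 2.
None equal 1, so t has full order 48; f is primitive.

Yes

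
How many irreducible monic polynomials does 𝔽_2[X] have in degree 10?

99

Gauss's count: N_{2}(10) = (1/10) Σ_{d|10} μ(10/d)·2^d.
Divisors of 10: 1, 2, 5, 10; μ(10/d) for each: 1, -1, -1, 1.
Σ = 2^1 − 2^2 − 2^5 + 2^10 = 990.
N = 990/10 = 99.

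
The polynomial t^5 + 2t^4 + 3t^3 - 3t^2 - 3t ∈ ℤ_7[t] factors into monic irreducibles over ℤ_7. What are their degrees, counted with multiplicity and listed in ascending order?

1, 1, 1, 2

Write h(t) = t^5 + 2t^4 + 3t^3 - 3t^2 - 3t.
Linear factors from roots: (t), (t - 1), (t - 2).
Complete factorization: h(t) = (t)·(t - 2)·(t - 1)·(t^2 - 2t + 2).
Factor degrees with multiplicity: 1 + 1 + 1 + 2 = 5.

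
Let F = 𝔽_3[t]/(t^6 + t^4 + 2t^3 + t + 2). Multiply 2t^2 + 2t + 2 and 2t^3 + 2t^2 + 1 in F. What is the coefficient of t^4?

Multiply in 𝔽_3[t]: (2t^2 + 2t + 2)·(2t^3 + 2t^2 + 1) = t^5 + 2t^4 + 2t^3 + 2t + 2.
Reduced: t^5 + 2t^4 + 2t^3 + 2t + 2.

2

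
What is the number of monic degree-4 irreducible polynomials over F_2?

3

x^(2^4) − x is the product of all monic irreducibles of degree dividing 4; Möbius inversion gives N = (1/4) Σ μ(4/d)·2^d.
Divisors of 4: 1, 2, 4; μ(4/d) for each: 0, -1, 1.
Σ = − 2^2 + 2^4 = 12.
N = 12/4 = 3.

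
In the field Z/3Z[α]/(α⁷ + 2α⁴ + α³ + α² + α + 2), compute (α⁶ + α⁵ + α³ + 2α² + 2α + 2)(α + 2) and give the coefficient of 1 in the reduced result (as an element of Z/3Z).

2

Multiply in Z/3Z[α]: (α⁶ + α⁵ + α³ + 2α² + 2α + 2)·(α + 2) = α⁷ + 2α⁵ + α⁴ + α³ + 1.
Reduce using α⁷ ≡ α⁴ + 2α³ + 2α² + 2α + 1 (mod α⁷ + 2α⁴ + α³ + α² + α + 2).
Reduced: 2α⁵ + 2α⁴ + 2α² + 2α + 2.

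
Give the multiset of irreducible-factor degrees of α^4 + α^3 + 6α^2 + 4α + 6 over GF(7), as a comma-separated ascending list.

4

Write f(α) = α^4 + α^3 + 6α^2 + 4α + 6.
Complete factorization: f(α) = (α^4 + α^3 + 6α^2 + 4α + 6).
Factor degrees with multiplicity: 4 = 4.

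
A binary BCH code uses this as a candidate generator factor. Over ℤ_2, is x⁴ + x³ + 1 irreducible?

Yes

Write f(x) = x⁴ + x³ + 1.
Check for roots in ℤ_2: f(0) = 1; f(1) = 1.
No roots, so no linear factors.
Monic irreducibles of degree 2 over GF(2): x² + x + 1.
None of them divide f (all give nonzero remainder).
No irreducible factor of degree ≤ 2 exists, so f is irreducible over GF(2).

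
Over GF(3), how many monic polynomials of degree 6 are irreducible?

116

Gauss's count: N_{3}(6) = (1/6) Σ_{d|6} μ(6/d)·3^d.
Divisors of 6: 1, 2, 3, 6; μ(6/d) for each: 1, -1, -1, 1.
Σ = 3^1 − 3^2 − 3^3 + 3^6 = 696.
N = 696/6 = 116.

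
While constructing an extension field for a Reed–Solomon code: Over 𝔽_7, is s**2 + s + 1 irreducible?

No

Write g(s) = s**2 + s + 1.
Check for roots in 𝔽_7: g(0) = 1; g(1) = 3; g(2) = 0 → root; g(3) = 6; g(4) = 0 → root; g(5) = 3; g(6) = 1.
g(2) = 0, so (s − 2) divides g(s); g is reducible.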